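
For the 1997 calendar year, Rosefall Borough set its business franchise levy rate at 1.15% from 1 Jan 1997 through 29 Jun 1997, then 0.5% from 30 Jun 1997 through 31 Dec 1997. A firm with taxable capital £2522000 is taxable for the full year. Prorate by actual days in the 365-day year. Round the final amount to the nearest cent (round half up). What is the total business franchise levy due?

1 Jan – 29 Jun 1997: 180 days at 1.15% → £2522000 × 1.15% × 180/365 = £14302.8493
30 Jun – 31 Dec 1997: 185 days at 0.5% → £2522000 × 0.5% × 185/365 = £6391.3699
Total = £20694.2192

£20694.22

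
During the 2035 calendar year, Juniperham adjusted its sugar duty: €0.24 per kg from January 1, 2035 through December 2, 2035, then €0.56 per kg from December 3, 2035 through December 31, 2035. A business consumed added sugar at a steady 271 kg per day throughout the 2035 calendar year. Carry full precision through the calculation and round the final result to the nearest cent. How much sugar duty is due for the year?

€26,254.48

January 1 – December 2, 2035: 336 days × 271 kg/day = 91,056 kg at €0.24/kg → €21,853.44
December 3 – December 31, 2035: 29 days × 271 kg/day = 7,859 kg at €0.56/kg → €4,401.04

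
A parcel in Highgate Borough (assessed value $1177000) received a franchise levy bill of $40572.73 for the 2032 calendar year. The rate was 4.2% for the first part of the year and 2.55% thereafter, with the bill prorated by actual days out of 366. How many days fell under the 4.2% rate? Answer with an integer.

Let d = days at the first rate; then 366 − d days at the second rate.
$1177000 × [4.2%·d + 2.55%·(366−d)] / 366 = $40572.73
Solving gives d = 199, so the new rate took effect on 18 July 2032.

199 days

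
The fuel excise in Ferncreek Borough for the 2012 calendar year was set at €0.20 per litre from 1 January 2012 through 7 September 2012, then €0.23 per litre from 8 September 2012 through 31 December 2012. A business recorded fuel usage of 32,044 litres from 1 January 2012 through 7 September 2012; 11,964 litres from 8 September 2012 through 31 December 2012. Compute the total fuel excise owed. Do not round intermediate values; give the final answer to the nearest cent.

1 January – 7 September 2012: 32,044 litres at €0.20/litre → €6,408.80
8 September – 31 December 2012: 11,964 litres at €0.23/litre → €2,751.72

€9,160.52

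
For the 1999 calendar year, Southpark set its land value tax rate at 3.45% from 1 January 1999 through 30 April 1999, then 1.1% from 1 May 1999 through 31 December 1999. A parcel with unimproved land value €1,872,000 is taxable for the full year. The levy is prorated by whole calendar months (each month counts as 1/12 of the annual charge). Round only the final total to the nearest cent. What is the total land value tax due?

€35,256.00

1 January – 30 April 1999: 4 months at 3.45% → €1,872,000 × 3.45% × 4/12 = €21,528.0000
1 May – 31 December 1999: 8 months at 1.1% → €1,872,000 × 1.1% × 8/12 = €13,728.0000
Total = €35,256.0000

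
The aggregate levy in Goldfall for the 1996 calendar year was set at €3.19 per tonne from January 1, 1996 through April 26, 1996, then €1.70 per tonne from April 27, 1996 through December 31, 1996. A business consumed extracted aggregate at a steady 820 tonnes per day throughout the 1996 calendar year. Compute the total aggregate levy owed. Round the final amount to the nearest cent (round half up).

€653,154.60

January 1 – April 26, 1996: 117 days × 820 tonnes/day = 95,940 tonnes at €3.19/tonne → €306,048.60
April 27 – December 31, 1996: 249 days × 820 tonnes/day = 204,180 tonnes at €1.70/tonne → €347,106.00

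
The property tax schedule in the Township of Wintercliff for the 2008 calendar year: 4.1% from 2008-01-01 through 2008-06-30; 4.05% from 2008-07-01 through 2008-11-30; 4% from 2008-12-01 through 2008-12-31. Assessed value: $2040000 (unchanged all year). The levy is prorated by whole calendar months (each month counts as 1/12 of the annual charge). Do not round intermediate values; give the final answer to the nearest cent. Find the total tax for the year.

2008-01-01 to 2008-06-30: 6 months at 4.1% → $2040000 × 4.1% × 6/12 = $41820.0000
2008-07-01 to 2008-11-30: 5 months at 4.05% → $2040000 × 4.05% × 5/12 = $34425.0000
2008-12-01 to 2008-12-31: 1 month at 4% → $2040000 × 4% × 1/12 = $6800.0000
Total = $83045.0000

$83045.00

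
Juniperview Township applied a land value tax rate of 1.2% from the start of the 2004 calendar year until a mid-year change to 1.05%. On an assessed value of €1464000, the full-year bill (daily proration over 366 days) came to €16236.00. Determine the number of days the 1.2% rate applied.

Let d = days at the first rate; then 366 − d days at the second rate.
€1464000 × [1.2%·d + 1.05%·(366−d)] / 366 = €16236.00
Solving gives d = 144, so the new rate took effect on 24 May 2004.

144 days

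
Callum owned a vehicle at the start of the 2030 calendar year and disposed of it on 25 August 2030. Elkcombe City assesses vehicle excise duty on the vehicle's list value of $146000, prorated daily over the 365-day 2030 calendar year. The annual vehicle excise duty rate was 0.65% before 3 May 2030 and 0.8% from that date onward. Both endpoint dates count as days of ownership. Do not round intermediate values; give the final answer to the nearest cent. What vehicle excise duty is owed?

1 January – 2 May 2030: 122 days at 0.65% → $146000 × 0.65% × 122/365 = $317.2000
3 May – 25 August 2030: 115 days at 0.8% → $146000 × 0.8% × 115/365 = $368.0000
Total = $685.2000

$685.20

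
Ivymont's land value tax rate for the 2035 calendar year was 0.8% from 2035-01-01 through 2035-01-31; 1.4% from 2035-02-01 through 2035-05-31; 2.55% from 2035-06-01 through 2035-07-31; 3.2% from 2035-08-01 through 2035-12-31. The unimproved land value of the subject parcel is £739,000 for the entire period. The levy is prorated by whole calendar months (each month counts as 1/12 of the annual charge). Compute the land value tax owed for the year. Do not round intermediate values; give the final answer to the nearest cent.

£16,935.42

2035-01-01 to 2035-01-31: 1 month at 0.8% → £739,000 × 0.8% × 1/12 = £492.6667
2035-02-01 to 2035-05-31: 4 months at 1.4% → £739,000 × 1.4% × 4/12 = £3,448.6667
2035-06-01 to 2035-07-31: 2 months at 2.55% → £739,000 × 2.55% × 2/12 = £3,140.7500
2035-08-01 to 2035-12-31: 5 months at 3.2% → £739,000 × 3.2% × 5/12 = £9,853.3333
Total = £16,935.4167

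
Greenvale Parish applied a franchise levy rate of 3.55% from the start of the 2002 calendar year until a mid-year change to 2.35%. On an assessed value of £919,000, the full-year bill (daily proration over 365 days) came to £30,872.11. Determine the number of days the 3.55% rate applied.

307 days

Let d = days at the first rate; then 365 − d days at the second rate.
£919,000 × [3.55%·d + 2.35%·(365−d)] / 365 = £30,872.11
Solving gives d = 307, so the new rate took effect on 4 November 2002.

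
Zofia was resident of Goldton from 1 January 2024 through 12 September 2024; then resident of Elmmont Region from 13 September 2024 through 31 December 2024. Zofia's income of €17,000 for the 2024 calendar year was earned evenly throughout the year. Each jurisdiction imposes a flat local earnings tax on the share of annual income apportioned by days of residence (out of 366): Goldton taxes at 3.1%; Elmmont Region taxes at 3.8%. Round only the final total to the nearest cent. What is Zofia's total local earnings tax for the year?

€562.77

Goldton, 1 January – 12 September 2024: 256 days → €17,000 × 3.1% × 256/366 = €368.6120
Elmmont Region, 13 September – 31 December 2024: 110 days → €17,000 × 3.8% × 110/366 = €194.1530
Total = €562.7650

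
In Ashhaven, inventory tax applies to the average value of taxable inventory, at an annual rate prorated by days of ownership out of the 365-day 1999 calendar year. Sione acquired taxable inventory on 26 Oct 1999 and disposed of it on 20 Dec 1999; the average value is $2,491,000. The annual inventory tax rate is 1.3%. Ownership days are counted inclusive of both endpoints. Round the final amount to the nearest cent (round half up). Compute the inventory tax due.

$4,968.35

Days held (26 Oct – 20 Dec 1999): 56 out of 365
Tax = $2,491,000 × 1.3% × 56/365 = $4,968.3507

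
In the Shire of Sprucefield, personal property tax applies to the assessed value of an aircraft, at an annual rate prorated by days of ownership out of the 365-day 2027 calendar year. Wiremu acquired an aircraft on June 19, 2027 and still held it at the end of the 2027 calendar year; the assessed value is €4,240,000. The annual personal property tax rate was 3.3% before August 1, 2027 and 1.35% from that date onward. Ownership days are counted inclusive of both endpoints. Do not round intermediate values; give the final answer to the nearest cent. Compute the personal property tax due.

June 19 – July 31, 2027: 43 days at 3.3% → €4,240,000 × 3.3% × 43/365 = €16,483.7260
August 1 – December 31, 2027: 153 days at 1.35% → €4,240,000 × 1.35% × 153/365 = €23,993.7534
Total = €40,477.4795

€40,477.48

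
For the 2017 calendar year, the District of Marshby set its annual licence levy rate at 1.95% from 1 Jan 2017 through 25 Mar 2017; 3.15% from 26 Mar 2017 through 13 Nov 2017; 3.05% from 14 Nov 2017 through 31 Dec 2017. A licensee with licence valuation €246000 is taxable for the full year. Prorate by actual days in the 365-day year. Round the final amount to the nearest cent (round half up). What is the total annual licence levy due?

1 Jan – 25 Mar 2017: 84 days at 1.95% → €246000 × 1.95% × 84/365 = €1103.9671
26 Mar – 13 Nov 2017: 233 days at 3.15% → €246000 × 3.15% × 233/365 = €4946.6219
14 Nov – 31 Dec 2017: 48 days at 3.05% → €246000 × 3.05% × 48/365 = €986.6959
Total = €7037.2849

€7037.28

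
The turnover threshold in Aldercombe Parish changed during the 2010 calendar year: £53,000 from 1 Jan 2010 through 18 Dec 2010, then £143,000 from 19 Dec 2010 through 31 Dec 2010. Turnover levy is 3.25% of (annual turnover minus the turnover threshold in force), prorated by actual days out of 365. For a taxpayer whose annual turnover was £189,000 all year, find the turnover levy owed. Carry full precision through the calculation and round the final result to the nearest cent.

£4,315.82

1 Jan – 18 Dec 2010: 352 days, exemption £53,000 → (£189,000 − £53,000) × 3.25% × 352/365 = £4,262.5753
19 Dec – 31 Dec 2010: 13 days, exemption £143,000 → (£189,000 − £143,000) × 3.25% × 13/365 = £53.2466
Total = £4,315.8219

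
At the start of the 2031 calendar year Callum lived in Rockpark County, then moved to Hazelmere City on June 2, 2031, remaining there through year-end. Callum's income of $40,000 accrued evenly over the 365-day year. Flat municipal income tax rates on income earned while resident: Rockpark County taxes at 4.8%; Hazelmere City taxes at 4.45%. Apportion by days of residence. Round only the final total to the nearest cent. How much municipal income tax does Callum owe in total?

Rockpark County, January 1 – June 1, 2031: 152 days → $40,000 × 4.8% × 152/365 = $799.5616
Hazelmere City, June 2 – December 31, 2031: 213 days → $40,000 × 4.45% × 213/365 = $1,038.7397
Total = $1,838.3014

$1,838.30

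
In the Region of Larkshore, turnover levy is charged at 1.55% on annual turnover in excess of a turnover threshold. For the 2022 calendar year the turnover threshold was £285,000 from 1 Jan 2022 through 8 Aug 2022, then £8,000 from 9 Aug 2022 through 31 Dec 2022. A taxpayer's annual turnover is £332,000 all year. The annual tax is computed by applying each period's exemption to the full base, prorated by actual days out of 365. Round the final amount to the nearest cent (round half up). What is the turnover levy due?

£2,434.14

1 Jan – 8 Aug 2022: 220 days, exemption £285,000 → (£332,000 − £285,000) × 1.55% × 220/365 = £439.0959
9 Aug – 31 Dec 2022: 145 days, exemption £8,000 → (£332,000 − £8,000) × 1.55% × 145/365 = £1,995.0411
Total = £2,434.1370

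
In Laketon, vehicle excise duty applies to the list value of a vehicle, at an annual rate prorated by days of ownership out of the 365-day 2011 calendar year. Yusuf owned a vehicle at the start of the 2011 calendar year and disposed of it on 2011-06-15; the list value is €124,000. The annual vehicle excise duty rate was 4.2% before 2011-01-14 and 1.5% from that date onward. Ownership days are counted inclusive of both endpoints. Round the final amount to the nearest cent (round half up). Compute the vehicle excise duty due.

€965.16

2011-01-01 to 2011-01-13: 13 days at 4.2% → €124,000 × 4.2% × 13/365 = €185.4904
2011-01-14 to 2011-06-15: 153 days at 1.5% → €124,000 × 1.5% × 153/365 = €779.6712
Total = €965.1616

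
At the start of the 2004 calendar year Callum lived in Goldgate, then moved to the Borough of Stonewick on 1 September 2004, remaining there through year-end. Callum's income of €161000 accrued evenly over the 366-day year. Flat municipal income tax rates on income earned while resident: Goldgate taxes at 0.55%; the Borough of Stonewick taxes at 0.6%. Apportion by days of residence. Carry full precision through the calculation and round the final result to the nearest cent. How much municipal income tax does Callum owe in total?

Goldgate, 1 January – 31 August 2004: 244 days → €161000 × 0.55% × 244/366 = €590.3333
The Borough of Stonewick, 1 September – 31 December 2004: 122 days → €161000 × 0.6% × 122/366 = €322.0000
Total = €912.3333

€912.33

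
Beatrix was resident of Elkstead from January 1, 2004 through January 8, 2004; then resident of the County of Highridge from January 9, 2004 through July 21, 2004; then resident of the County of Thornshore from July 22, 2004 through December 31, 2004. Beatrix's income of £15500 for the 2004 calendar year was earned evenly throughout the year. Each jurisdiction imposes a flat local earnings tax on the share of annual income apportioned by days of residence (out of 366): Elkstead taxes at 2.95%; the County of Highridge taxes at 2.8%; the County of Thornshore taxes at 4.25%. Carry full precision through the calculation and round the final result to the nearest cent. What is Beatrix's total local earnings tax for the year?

Elkstead, January 1 – January 8, 2004: 8 days → £15500 × 2.95% × 8/366 = £9.9945
The County of Highridge, January 9 – July 21, 2004: 195 days → £15500 × 2.8% × 195/366 = £231.2295
The County of Thornshore, July 22 – December 31, 2004: 163 days → £15500 × 4.25% × 163/366 = £293.3777
Total = £534.6018

£534.60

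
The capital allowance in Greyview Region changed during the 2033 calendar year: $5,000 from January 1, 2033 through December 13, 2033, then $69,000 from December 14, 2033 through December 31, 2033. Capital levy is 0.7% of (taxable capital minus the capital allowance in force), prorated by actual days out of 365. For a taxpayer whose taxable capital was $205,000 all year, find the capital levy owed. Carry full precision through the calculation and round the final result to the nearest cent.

$1,377.91

January 1 – December 13, 2033: 347 days, exemption $5,000 → ($205,000 − $5,000) × 0.7% × 347/365 = $1,330.9589
December 14 – December 31, 2033: 18 days, exemption $69,000 → ($205,000 − $69,000) × 0.7% × 18/365 = $46.9479
Total = $1,377.9068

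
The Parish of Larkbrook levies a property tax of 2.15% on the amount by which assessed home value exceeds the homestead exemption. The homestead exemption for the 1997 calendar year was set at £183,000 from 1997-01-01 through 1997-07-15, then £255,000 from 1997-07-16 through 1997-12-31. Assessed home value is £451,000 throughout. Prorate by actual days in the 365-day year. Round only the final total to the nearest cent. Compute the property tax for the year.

1997-01-01 to 1997-07-15: 196 days, exemption £183,000 → (£451,000 − £183,000) × 2.15% × 196/365 = £3,094.1151
1997-07-16 to 1997-12-31: 169 days, exemption £255,000 → (£451,000 − £255,000) × 2.15% × 169/365 = £1,951.1397
Total = £5,045.2548

£5,045.25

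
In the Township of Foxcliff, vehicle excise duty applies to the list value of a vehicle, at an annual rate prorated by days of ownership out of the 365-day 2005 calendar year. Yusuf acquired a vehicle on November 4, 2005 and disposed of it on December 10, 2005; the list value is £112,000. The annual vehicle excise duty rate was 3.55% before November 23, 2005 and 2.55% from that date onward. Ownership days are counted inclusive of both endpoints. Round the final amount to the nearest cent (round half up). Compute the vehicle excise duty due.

£347.81

November 4 – November 22, 2005: 19 days at 3.55% → £112,000 × 3.55% × 19/365 = £206.9699
November 23 – December 10, 2005: 18 days at 2.55% → £112,000 × 2.55% × 18/365 = £140.8438
Total = £347.8137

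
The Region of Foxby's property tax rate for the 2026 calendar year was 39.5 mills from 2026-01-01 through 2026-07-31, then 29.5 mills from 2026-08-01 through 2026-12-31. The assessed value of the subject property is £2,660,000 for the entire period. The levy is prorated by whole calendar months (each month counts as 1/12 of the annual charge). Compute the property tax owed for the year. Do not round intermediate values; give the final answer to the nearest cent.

2026-01-01 to 2026-07-31: 7 months at 39.5 mills → £2,660,000 × 3.95% × 7/12 = £61,290.8333
2026-08-01 to 2026-12-31: 5 months at 29.5 mills → £2,660,000 × 2.95% × 5/12 = £32,695.8333
Total = £93,986.6667

£93,986.67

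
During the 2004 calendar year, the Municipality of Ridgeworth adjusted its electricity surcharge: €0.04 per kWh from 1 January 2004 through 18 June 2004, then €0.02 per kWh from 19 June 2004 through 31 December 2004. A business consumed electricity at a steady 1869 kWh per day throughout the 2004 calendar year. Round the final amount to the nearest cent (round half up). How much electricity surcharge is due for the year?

€20,035.68

1 January – 18 June 2004: 170 days × 1869 kWh/day = 317,730 kWh at €0.04/kWh → €12,709.20
19 June – 31 December 2004: 196 days × 1869 kWh/day = 366,324 kWh at €0.02/kWh → €7,326.48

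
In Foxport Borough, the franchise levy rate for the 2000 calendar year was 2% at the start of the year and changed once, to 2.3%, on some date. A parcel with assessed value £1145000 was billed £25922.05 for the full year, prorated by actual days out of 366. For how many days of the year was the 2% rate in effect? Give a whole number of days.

Let d = days at the first rate; then 366 − d days at the second rate.
£1145000 × [2%·d + 2.3%·(366−d)] / 366 = £25922.05
Solving gives d = 44, so the new rate took effect on 14 Feb 2000.

44 days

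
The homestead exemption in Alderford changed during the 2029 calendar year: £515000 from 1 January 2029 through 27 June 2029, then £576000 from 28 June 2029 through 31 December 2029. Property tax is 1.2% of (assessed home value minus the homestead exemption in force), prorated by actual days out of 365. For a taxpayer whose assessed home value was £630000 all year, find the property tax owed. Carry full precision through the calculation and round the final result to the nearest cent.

£1004.98

1 January – 27 June 2029: 178 days, exemption £515000 → (£630000 − £515000) × 1.2% × 178/365 = £672.9863
28 June – 31 December 2029: 187 days, exemption £576000 → (£630000 − £576000) × 1.2% × 187/365 = £331.9890
Total = £1004.9753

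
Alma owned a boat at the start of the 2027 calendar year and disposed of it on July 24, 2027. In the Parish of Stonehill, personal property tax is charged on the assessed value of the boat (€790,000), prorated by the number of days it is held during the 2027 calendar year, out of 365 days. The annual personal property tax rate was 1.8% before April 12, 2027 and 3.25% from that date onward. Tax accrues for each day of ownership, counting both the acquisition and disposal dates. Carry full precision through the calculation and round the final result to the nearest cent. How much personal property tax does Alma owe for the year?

January 1 – April 11, 2027: 101 days at 1.8% → €790,000 × 1.8% × 101/365 = €3,934.8493
April 12 – July 24, 2027: 104 days at 3.25% → €790,000 × 3.25% × 104/365 = €7,315.6164
Total = €11,250.4658

€11,250.47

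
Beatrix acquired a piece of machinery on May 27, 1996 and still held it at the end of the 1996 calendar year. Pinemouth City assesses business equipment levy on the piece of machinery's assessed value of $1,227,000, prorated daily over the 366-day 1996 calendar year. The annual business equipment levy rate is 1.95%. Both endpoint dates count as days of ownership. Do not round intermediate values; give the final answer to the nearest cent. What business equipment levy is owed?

$14,316.68

Days held (May 27 – December 31, 1996): 219 out of 366
Tax = $1,227,000 × 1.95% × 219/366 = $14,316.6762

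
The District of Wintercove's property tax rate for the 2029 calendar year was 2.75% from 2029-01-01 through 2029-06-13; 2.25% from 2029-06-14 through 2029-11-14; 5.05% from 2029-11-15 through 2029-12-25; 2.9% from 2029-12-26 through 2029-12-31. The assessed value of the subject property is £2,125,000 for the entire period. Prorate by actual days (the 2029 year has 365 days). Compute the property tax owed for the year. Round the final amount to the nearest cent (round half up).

£59,497.09

2029-01-01 to 2029-06-13: 164 days at 2.75% → £2,125,000 × 2.75% × 164/365 = £26,256.8493
2029-06-14 to 2029-11-14: 154 days at 2.25% → £2,125,000 × 2.25% × 154/365 = £20,172.9452
2029-11-15 to 2029-12-25: 41 days at 5.05% → £2,125,000 × 5.05% × 41/365 = £12,054.2808
2029-12-26 to 2029-12-31: 6 days at 2.9% → £2,125,000 × 2.9% × 6/365 = £1,013.0137
Total = £59,497.0890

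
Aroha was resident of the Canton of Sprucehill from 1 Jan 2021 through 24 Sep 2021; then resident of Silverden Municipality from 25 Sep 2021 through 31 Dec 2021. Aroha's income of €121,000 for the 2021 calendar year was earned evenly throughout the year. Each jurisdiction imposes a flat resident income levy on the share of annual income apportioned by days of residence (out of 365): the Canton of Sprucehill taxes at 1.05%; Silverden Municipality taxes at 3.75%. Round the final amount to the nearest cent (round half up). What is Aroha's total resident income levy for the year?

€2,147.67

The Canton of Sprucehill, 1 Jan – 24 Sep 2021: 267 days → €121,000 × 1.05% × 267/365 = €929.3795
Silverden Municipality, 25 Sep – 31 Dec 2021: 98 days → €121,000 × 3.75% × 98/365 = €1,218.2877
Total = €2,147.6671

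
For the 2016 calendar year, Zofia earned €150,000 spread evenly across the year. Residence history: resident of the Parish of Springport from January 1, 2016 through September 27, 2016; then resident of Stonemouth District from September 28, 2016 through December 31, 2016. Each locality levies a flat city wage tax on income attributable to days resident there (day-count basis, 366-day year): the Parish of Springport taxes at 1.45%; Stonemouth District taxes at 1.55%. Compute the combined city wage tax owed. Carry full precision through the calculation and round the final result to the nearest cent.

The Parish of Springport, January 1 – September 27, 2016: 271 days → €150,000 × 1.45% × 271/366 = €1,610.4508
Stonemouth District, September 28 – December 31, 2016: 95 days → €150,000 × 1.55% × 95/366 = €603.4836
Total = €2,213.9344

€2,213.93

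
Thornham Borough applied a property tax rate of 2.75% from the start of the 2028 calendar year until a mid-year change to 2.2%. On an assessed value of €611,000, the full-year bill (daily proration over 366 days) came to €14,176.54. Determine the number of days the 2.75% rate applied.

Let d = days at the first rate; then 366 − d days at the second rate.
€611,000 × [2.75%·d + 2.2%·(366−d)] / 366 = €14,176.54
Solving gives d = 80, so the new rate took effect on 21 Mar 2028.

80 days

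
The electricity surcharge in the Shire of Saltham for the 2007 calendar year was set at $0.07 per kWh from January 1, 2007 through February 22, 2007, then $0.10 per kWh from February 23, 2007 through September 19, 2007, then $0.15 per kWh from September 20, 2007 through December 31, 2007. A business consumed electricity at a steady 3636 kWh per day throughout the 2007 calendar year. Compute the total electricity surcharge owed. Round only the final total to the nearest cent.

$145658.16

January 1 – February 22, 2007: 53 days × 3636 kWh/day = 192,708 kWh at $0.07/kWh → $13489.56
February 23 – September 19, 2007: 209 days × 3636 kWh/day = 759,924 kWh at $0.10/kWh → $75992.40
September 20 – December 31, 2007: 103 days × 3636 kWh/day = 374,508 kWh at $0.15/kWh → $56176.20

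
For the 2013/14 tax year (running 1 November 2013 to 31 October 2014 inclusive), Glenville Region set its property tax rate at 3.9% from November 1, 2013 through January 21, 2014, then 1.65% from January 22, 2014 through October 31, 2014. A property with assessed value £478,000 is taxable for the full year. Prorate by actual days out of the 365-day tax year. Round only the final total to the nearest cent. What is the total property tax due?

£10,303.19

November 1, 2013 – January 21, 2014: 82 days at 3.9% → £478,000 × 3.9% × 82/365 = £4,188.0658
January 22 – October 31, 2014: 283 days at 1.65% → £478,000 × 1.65% × 283/365 = £6,115.1260
Total = £10,303.1918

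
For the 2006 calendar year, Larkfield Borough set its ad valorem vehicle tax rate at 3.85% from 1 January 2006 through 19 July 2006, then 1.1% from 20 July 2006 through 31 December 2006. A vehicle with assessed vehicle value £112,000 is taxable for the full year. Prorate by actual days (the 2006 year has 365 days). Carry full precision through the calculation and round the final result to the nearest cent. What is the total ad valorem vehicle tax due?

£2,919.67

1 January – 19 July 2006: 200 days at 3.85% → £112,000 × 3.85% × 200/365 = £2,362.7397
20 July – 31 December 2006: 165 days at 1.1% → £112,000 × 1.1% × 165/365 = £556.9315
Total = £2,919.6712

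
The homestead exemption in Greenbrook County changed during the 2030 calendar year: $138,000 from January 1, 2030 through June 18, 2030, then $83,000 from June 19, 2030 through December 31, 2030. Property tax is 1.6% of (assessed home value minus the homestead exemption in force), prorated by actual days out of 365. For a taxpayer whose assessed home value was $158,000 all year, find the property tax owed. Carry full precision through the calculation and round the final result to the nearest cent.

$792.55

January 1 – June 18, 2030: 169 days, exemption $138,000 → ($158,000 − $138,000) × 1.6% × 169/365 = $148.1644
June 19 – December 31, 2030: 196 days, exemption $83,000 → ($158,000 − $83,000) × 1.6% × 196/365 = $644.3836
Total = $792.5479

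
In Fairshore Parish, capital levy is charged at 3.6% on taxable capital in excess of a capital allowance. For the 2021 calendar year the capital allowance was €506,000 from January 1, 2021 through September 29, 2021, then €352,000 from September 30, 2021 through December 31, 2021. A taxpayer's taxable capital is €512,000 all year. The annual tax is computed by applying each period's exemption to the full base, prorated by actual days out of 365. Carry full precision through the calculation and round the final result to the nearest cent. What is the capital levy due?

January 1 – September 29, 2021: 272 days, exemption €506,000 → (€512,000 − €506,000) × 3.6% × 272/365 = €160.9644
September 30 – December 31, 2021: 93 days, exemption €352,000 → (€512,000 − €352,000) × 3.6% × 93/365 = €1,467.6164
Total = €1,628.5808

€1,628.58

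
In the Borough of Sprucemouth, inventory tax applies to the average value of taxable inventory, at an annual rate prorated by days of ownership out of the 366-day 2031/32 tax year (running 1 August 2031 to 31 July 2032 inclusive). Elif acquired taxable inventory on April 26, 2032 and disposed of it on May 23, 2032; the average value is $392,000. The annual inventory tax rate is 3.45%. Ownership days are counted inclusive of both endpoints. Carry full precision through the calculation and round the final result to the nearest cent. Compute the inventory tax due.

Days held (April 26 – May 23, 2032): 28 out of 366
Tax = $392,000 × 3.45% × 28/366 = $1,034.6230

$1,034.62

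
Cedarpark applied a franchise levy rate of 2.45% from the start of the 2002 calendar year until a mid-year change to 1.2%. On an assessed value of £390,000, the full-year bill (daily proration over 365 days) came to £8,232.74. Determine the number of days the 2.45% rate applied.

266 days

Let d = days at the first rate; then 365 − d days at the second rate.
£390,000 × [2.45%·d + 1.2%·(365−d)] / 365 = £8,232.74
Solving gives d = 266, so the new rate took effect on 24 Sep 2002.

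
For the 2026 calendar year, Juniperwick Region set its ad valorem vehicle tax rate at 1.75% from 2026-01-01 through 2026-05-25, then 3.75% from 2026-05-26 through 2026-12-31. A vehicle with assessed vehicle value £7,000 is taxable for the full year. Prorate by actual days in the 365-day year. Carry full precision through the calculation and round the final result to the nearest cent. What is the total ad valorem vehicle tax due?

2026-01-01 to 2026-05-25: 145 days at 1.75% → £7,000 × 1.75% × 145/365 = £48.6644
2026-05-26 to 2026-12-31: 220 days at 3.75% → £7,000 × 3.75% × 220/365 = £158.2192
Total = £206.8836

£206.88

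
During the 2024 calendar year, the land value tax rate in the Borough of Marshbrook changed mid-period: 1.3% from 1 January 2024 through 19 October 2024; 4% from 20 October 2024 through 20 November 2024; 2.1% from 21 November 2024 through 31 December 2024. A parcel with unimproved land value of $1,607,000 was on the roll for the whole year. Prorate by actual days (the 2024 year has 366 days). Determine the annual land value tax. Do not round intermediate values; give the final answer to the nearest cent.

1 January – 19 October 2024: 293 days at 1.3% → $1,607,000 × 1.3% × 293/366 = $16,724.2158
20 October – 20 November 2024: 32 days at 4% → $1,607,000 × 4% × 32/366 = $5,620.1093
21 November – 31 December 2024: 41 days at 2.1% → $1,607,000 × 2.1% × 41/366 = $3,780.4016
Total = $26,124.7268

$26,124.73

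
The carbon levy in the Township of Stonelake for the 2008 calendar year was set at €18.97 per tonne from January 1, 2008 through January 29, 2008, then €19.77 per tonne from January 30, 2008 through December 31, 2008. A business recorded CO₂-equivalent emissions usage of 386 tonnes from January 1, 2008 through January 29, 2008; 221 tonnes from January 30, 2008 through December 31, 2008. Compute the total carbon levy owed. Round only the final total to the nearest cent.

January 1 – January 29, 2008: 386 tonnes at €18.97/tonne → €7,322.42
January 30 – December 31, 2008: 221 tonnes at €19.77/tonne → €4,369.17

€11,691.59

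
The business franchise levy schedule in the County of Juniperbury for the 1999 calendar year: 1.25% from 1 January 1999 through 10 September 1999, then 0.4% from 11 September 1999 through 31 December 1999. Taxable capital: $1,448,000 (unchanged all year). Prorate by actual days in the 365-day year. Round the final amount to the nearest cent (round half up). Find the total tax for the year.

1 January – 10 September 1999: 253 days at 1.25% → $1,448,000 × 1.25% × 253/365 = $12,546.0274
11 September – 31 December 1999: 112 days at 0.4% → $1,448,000 × 0.4% × 112/365 = $1,777.2712
Total = $14,323.2986

$14,323.30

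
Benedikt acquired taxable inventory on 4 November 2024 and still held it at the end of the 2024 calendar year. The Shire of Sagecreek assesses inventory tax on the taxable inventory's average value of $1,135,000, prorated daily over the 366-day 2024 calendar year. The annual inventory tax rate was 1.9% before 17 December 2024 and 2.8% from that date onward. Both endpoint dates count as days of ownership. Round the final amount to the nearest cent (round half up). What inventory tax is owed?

$3,836.05

4 November – 16 December 2024: 43 days at 1.9% → $1,135,000 × 1.9% × 43/366 = $2,533.5929
17 December – 31 December 2024: 15 days at 2.8% → $1,135,000 × 2.8% × 15/366 = $1,302.4590
Total = $3,836.0519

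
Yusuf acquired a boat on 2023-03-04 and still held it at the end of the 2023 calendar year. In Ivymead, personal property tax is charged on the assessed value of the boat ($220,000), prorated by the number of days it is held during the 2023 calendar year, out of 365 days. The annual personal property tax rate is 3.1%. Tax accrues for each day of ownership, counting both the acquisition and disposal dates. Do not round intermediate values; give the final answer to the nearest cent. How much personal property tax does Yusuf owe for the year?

$5,661.53

Days held (2023-03-04 to 2023-12-31): 303 out of 365
Tax = $220,000 × 3.1% × 303/365 = $5,661.5342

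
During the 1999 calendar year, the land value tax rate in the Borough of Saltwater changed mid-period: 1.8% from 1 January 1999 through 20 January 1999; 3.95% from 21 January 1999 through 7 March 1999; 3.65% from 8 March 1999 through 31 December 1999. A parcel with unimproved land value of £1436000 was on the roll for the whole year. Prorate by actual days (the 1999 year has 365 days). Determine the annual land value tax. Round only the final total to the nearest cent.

1 January – 20 January 1999: 20 days at 1.8% → £1436000 × 1.8% × 20/365 = £1416.3288
21 January – 7 March 1999: 46 days at 3.95% → £1436000 × 3.95% × 46/365 = £7148.5260
8 March – 31 December 1999: 299 days at 3.65% → £1436000 × 3.65% × 299/365 = £42936.4000
Total = £51501.2548

£51501.25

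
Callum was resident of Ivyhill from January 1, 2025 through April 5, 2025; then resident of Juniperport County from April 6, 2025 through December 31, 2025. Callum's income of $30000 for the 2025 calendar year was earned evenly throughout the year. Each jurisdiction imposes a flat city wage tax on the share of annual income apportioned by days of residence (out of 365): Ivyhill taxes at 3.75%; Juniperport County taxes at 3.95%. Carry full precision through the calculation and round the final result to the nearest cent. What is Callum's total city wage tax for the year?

Ivyhill, January 1 – April 5, 2025: 95 days → $30000 × 3.75% × 95/365 = $292.8082
Juniperport County, April 6 – December 31, 2025: 270 days → $30000 × 3.95% × 270/365 = $876.5753
Total = $1169.3836

$1169.38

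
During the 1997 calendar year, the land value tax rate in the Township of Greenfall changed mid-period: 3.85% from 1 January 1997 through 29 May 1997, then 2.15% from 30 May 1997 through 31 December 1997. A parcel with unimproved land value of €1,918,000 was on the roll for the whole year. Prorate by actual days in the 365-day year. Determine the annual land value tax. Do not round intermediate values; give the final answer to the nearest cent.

€54,547.39

1 January – 29 May 1997: 149 days at 3.85% → €1,918,000 × 3.85% × 149/365 = €30,144.1288
30 May – 31 December 1997: 216 days at 2.15% → €1,918,000 × 2.15% × 216/365 = €24,403.2658
Total = €54,547.3945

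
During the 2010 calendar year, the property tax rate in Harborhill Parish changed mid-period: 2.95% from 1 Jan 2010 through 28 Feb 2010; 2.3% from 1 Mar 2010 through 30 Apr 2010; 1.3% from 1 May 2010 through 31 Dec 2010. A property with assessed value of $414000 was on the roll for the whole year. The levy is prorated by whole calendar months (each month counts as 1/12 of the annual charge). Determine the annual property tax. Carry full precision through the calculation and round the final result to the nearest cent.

1 Jan – 28 Feb 2010: 2 months at 2.95% → $414000 × 2.95% × 2/12 = $2035.5000
1 Mar – 30 Apr 2010: 2 months at 2.3% → $414000 × 2.3% × 2/12 = $1587.0000
1 May – 31 Dec 2010: 8 months at 1.3% → $414000 × 1.3% × 8/12 = $3588.0000
Total = $7210.5000

$7210.50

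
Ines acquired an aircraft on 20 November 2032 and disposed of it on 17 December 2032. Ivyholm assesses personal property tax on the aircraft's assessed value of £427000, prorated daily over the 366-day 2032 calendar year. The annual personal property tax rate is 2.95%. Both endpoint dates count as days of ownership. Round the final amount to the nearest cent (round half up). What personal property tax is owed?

Days held (20 November – 17 December 2032): 28 out of 366
Tax = £427000 × 2.95% × 28/366 = £963.6667

£963.67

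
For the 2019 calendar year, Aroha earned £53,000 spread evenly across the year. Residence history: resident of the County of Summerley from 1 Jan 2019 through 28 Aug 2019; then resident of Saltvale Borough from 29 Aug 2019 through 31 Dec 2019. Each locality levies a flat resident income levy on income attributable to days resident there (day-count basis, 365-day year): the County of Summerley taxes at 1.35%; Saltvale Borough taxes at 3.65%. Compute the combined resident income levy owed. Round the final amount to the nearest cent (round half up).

£1,132.97

The County of Summerley, 1 Jan – 28 Aug 2019: 240 days → £53,000 × 1.35% × 240/365 = £470.4658
Saltvale Borough, 29 Aug – 31 Dec 2019: 125 days → £53,000 × 3.65% × 125/365 = £662.5000
Total = £1,132.9658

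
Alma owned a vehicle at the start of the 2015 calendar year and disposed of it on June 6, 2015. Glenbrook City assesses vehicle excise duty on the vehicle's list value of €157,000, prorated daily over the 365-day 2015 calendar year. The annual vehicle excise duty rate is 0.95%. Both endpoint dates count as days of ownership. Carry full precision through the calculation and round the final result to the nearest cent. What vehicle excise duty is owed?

Days held (January 1 – June 6, 2015): 157 out of 365
Tax = €157,000 × 0.95% × 157/365 = €641.5493

€641.55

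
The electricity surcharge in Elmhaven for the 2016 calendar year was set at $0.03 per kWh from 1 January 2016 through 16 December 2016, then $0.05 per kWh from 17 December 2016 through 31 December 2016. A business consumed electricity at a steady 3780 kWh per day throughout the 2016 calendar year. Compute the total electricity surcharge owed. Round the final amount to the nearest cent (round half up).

$42,638.40

1 January – 16 December 2016: 351 days × 3780 kWh/day = 1,326,780 kWh at $0.03/kWh → $39,803.40
17 December – 31 December 2016: 15 days × 3780 kWh/day = 56,700 kWh at $0.05/kWh → $2,835.00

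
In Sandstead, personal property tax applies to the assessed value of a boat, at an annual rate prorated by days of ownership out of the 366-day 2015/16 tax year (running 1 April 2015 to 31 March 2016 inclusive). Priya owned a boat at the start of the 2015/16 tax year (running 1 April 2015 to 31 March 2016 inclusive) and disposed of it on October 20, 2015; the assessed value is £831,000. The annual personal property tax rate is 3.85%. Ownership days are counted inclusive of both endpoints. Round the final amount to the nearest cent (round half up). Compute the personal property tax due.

Days held (April 1 – October 20, 2015): 203 out of 366
Tax = £831,000 × 3.85% × 203/366 = £17,745.0287

£17,745.03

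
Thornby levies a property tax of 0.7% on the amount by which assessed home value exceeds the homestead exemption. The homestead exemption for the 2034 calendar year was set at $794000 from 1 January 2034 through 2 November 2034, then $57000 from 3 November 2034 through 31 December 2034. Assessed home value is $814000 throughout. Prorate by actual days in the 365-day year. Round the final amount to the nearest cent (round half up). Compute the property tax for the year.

1 January – 2 November 2034: 306 days, exemption $794000 → ($814000 − $794000) × 0.7% × 306/365 = $117.3699
3 November – 31 December 2034: 59 days, exemption $57000 → ($814000 − $57000) × 0.7% × 59/365 = $856.5507
Total = $973.9205

$973.92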